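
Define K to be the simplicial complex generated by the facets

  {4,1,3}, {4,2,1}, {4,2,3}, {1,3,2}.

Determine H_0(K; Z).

H_0 = Z.

K has 4 vertices, 6 edges, 4 triangles.
rank ∂_0 = 0, rank ∂_1 = 3 ⇒ b_0 = 4 − 0 − 3 = 1; all invariant factors of ∂_1 are 1 so no torsion. So H_0 ≅ Z.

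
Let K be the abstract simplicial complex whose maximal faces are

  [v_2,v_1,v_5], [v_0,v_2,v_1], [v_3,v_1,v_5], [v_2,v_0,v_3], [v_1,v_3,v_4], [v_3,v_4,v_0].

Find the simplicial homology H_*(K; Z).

K has 6 vertices, 12 edges, 6 triangles.
rank ∂_0 = 0, rank ∂_1 = 5 ⇒ b_0 = 6 − 0 − 5 = 1; all invariant factors of ∂_1 are 1 so no torsion. So H_0 = Z.
rank ∂_1 = 5, rank ∂_2 = 6 ⇒ b_1 = 12 − 5 − 6 = 1; all invariant factors of ∂_2 are 1 so no torsion. So H_1 = Z.
rank ∂_2 = 6, rank ∂_3 = 0 ⇒ b_2 = 6 − 6 − 0 = 0. So H_2 = 0.

H_0 ≅ Z,  H_1 ≅ Z,  H_2 = 0.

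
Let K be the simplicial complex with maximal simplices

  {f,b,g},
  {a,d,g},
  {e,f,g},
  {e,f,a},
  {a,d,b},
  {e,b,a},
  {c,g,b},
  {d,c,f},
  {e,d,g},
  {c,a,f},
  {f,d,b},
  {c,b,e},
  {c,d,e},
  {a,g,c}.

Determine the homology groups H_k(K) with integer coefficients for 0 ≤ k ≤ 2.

We work with the vertex ordering a < b < c < d < e < f < g. The simplices of K, each written with vertices in increasing order, are:

  0-simplices (7): a, b, c, d, e, f, g
  1-simplices (21): ab, ac, ad, ae, af, ag, bc, bd, be, bf, bg, cd, ce, cf, cg, de, df, dg, ef, eg, fg
  2-simplices (14): abd, abe, acf, acg, adg, aef, bce, bcg, bdf, bfg, cde, cdf, deg, efg

giving chain groups C_0 ≅ Z^7, C_1 ≅ Z^21, C_2 ≅ Z^14.

∂_1: C_1 → C_0 sends each edge [p,q] (with p < q) to q − p.
The resulting 7×21 matrix has rank 6, and its Smith normal form has invariant factors (1,1,1,1,1,1).

Boundary ∂_2: C_2 → C_1 acts by ∂[p,q,r] = [q,r] − [p,r] + [p,q]. For instance
  ∂acg = cg − ag + ac,
  ∂cdf = df − cf + cd.
As a 21×14 matrix over Z this has rank 13, with invariant factors (1,1,1,1,1,1,1,1,1,1,1,1,1).

From H_k ≅ ker(∂_k) / im(∂_{k+1}) we obtain:

  H_0: rank C_0 − rank ∂_1 = 7 − 6 = 1, and the invariant factors of ∂_1 are all 1, so H_0 ≅ Z.
  H_1: rank ker ∂_1 − rank ∂_2 = (21 − 6) − 13 = 2, and the invariant factors of ∂_2 are all 1, so H_1 ≅ Z^2.
  H_2: rank ker ∂_2 − rank ∂_3 = (14 − 13) − 0 = 1, and there is no ∂_3, so H_2 ≅ Z.

H_0 ≅ Z,  H_1 ≅ Z^2,  H_2 ≅ Z.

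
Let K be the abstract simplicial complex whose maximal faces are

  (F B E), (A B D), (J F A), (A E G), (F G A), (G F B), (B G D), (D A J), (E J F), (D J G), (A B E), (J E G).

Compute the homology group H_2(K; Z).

H_2 = 0.

We work with the vertex ordering A < B < D < E < F < G < J. The simplices of K, each written with vertices in increasing order, are:

  0-simplices (7): A, B, D, E, F, G, J
  1-simplices (18): AB, AD, AE, AF, AG, AJ, BD, BE, BF, BG, DG, DJ, EF, EG, EJ, FG, FJ, GJ
  2-simplices (12): ABD, ABE, ADJ, AEG, AFG, AFJ, BDG, BEF, BFG, DGJ, EFJ, EGJ

so the chain groups are C_0 ≅ Z^7, C_1 ≅ Z^18, C_2 ≅ Z^12.

The boundary map ∂_1: C_1 → C_0 is given by ∂[p,q] = [q] − [p].
The resulting 7×18 matrix has rank 6, and its Smith normal form has invariant factors (1,1,1,1,1,1).

The boundary map ∂_2: C_2 → C_1 acts by ∂[p,q,r] = [q,r] − [p,r] + [p,q]. For instance
  ∂ABE = BE − AE + AB,
  ∂BEF = EF − BF + BE.
As a 18×12 matrix over Z this has rank 12, with invariant factors (1,1,1,1,1,1,1,1,1,1,1,2).

Now H_k = ker ∂_k / im ∂_{k+1}, so:

  H_2: rank ker ∂_2 − rank ∂_3 = (12 − 12) − 0 = 0, and there is no ∂_3, so H_2 ≅ 0.

(K is a triangulation of the real projective plane RP^2.)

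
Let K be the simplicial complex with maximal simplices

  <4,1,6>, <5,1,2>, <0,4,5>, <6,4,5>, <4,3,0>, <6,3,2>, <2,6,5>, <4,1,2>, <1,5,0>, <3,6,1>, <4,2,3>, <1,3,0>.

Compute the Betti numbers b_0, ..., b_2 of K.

b_0 = 1, b_1 = 0, b_2 = 0.

Take the total order 0 < 1 < 2 < 3 < 4 < 5 < 6 on the vertex set. Then K (dimension 2) consists of the simplices:

  0-simplices (7): [0], [1], [2], [3], [4], [5], [6]
  1-simplices (18): [0,1], [0,3], [0,4], [0,5], [1,2], [1,3], [1,4], [1,5], [1,6], [2,3], [2,4], [2,5], [2,6], [3,4], [3,6], [4,5], [4,6], [5,6]
  2-simplices (12): [0,1,3], [0,1,5], [0,3,4], [0,4,5], [1,2,4], [1,2,5], [1,3,6], [1,4,6], [2,3,4], [2,3,6], [2,5,6], [4,5,6]

Hence C_0 ≅ Z^7, C_1 ≅ Z^18, C_2 ≅ Z^12.

The boundary map ∂_1: C_1 → C_0 is given by ∂[p,q] = [q] − [p]. For instance
  ∂[1,5] = [5] − [1].
This gives a 7×18 integer matrix of rank 6; reducing to Smith normal form yields diagonal entries (1,1,1,1,1,1).

Boundary ∂_2: C_2 → C_1 acts by ∂[p,q,r] = [q,r] − [p,r] + [p,q]. For instance
  ∂[0,4,5] = [4,5] − [0,5] + [0,4],
  ∂[2,3,4] = [3,4] − [2,4] + [2,3].
The resulting 18×12 matrix has rank 12, and its Smith normal form has invariant factors (1,1,1,1,1,1,1,1,1,1,1,2).

Reading off H_k = ker ∂_k / im ∂_{k+1}:

  H_0: rank C_0 − rank ∂_1 = 7 − 6 = 1, and the invariant factors of ∂_1 are all 1, so H_0 = Z.
  H_1: rank ker ∂_1 − rank ∂_2 = (18 − 6) − 12 = 0, and ∂_2 has invariant factor 2 > 1, so H_1 = Z_2.
  H_2: rank ker ∂_2 − rank ∂_3 = (12 − 12) − 0 = 0, and there is no ∂_3, so H_2 = 0.

Hence the Betti numbers are b_0 = 1, b_1 = 0, b_2 = 0.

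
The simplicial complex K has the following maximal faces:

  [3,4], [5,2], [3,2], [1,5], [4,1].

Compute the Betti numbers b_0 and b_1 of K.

Fix the vertex order 1 < 2 < 3 < 4 < 5 and write every simplex with vertices in increasing order. Then dim K = 1 and the simplices of K are:

  0-simplices (5): [1], [2], [3], [4], [5]
  1-simplices (5): [1,4], [1,5], [2,3], [2,5], [3,4]

giving chain groups C_0 ≅ Z^5, C_1 ≅ Z^5.

∂_1: C_1 → C_0 is given by ∂[p,q] = [q] − [p]. For instance
  ∂[2,5] = [5] − [2].
As a 5×5 matrix over Z this has rank 4, with invariant factors (1,1,1,1).

From H_k ≅ ker(∂_k) / im(∂_{k+1}) we obtain:

  H_0: rank C_0 − rank ∂_1 = 5 − 4 = 1, and the invariant factors of ∂_1 are all 1, so H_0 = Z.
  H_1: rank ker ∂_1 − rank ∂_2 = (5 − 4) − 0 = 1, and there is no ∂_2, so H_1 = Z.

(K is a triangulation of the circle S^1.)

Hence the Betti numbers are b_0 = 1, b_1 = 1.

b_0 = 1, b_1 = 1.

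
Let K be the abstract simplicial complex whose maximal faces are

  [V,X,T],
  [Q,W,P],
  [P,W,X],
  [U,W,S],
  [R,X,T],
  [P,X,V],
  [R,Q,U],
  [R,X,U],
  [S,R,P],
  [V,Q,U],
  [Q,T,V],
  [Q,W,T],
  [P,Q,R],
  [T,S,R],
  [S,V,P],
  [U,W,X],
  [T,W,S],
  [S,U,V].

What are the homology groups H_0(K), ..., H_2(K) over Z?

H_0 = Z,  H_1 = Z^2,  H_2 = Z.

Order the vertices as P < Q < R < S < T < U < V < W < X. Listing each simplex with vertices in this order, K has dimension 2 with simplices:

  0-simplices (9): P, Q, R, S, T, U, V, W, X
  1-simplices (27): PQ, PR, PS, PV, PW, PX, QR, QT, QU, QV, QW, RS, RT, RU, RX, ST, SU, SV, SW, TV, TW, TX, UV, UW, UX, VX, WX
  2-simplices (18): PQR, PQW, PRS, PSV, PVX, PWX, QRU, QTV, QTW, QUV, RST, RTX, RUX, STW, SUV, SUW, TVX, UWX

Hence C_0 ≅ Z^9, C_1 ≅ Z^27, C_2 ≅ Z^18.

The boundary map ∂_1: C_1 → C_0 is given by ∂[p,q] = [q] − [p]. For instance
  ∂QW = W − Q.
The resulting 9×27 matrix has rank 8, and its Smith normal form has invariant factors (1,1,1,1,1,1,1,1).

Boundary ∂_2: C_2 → C_1 maps a triangle to the signed sum of its edges. For instance
  ∂STW = TW − SW + ST,
  ∂PRS = RS − PS + PR.
The resulting 27×18 matrix has rank 17, and its Smith normal form has invariant factors (1,1,1,1,1,1,1,1,1,1,1,1,1,1,1,1,1).

From H_k ≅ ker(∂_k) / im(∂_{k+1}) we obtain:

  H_0: rank C_0 − rank ∂_1 = 9 − 8 = 1, and the invariant factors of ∂_1 are all 1, so H_0 = Z.
  H_1: rank ker ∂_1 − rank ∂_2 = (27 − 8) − 17 = 2, and the invariant factors of ∂_2 are all 1, so H_1 = Z^2.
  H_2: rank ker ∂_2 − rank ∂_3 = (18 − 17) − 0 = 1, and there is no ∂_3, so H_2 = Z.

(K is a triangulation of the torus T^2.)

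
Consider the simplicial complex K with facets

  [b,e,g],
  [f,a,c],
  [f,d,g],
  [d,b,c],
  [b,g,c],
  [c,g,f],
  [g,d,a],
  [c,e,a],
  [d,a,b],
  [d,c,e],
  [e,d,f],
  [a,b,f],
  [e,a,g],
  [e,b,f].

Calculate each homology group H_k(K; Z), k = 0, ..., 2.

Take the total order a < b < c < d < e < f < g on the vertex set. Then K (dimension 2) consists of the simplices:

  0-simplices (7): a, b, c, d, e, f, g
  1-simplices (21): ab, ac, ad, ae, af, ag, bc, bd, be, bf, bg, cd, ce, cf, cg, de, df, dg, ef, eg, fg
  2-simplices (14): abd, abf, ace, acf, adg, aeg, bcd, bcg, bef, beg, cde, cfg, def, dfg

Hence C_0 ≅ Z^7, C_1 ≅ Z^21, C_2 ≅ Z^14.

The boundary map ∂_1: C_1 → C_0 maps an edge to its endpoints' difference, ∂[p,q] = q − p. For instance
  ∂fg = g − f.
The resulting 7×21 matrix has rank 6, and its Smith normal form has invariant factors (1,1,1,1,1,1).

∂_2: C_2 → C_1 maps a triangle to the signed sum of its edges. For instance
  ∂abf = bf − af + ab,
  ∂bcd = cd − bd + bc.
As a 21×14 matrix over Z this has rank 13, with invariant factors (1,1,1,1,1,1,1,1,1,1,1,1,1).

Reading off H_k = ker ∂_k / im ∂_{k+1}:

  H_0: rank C_0 − rank ∂_1 = 7 − 6 = 1, and the invariant factors of ∂_1 are all 1, so H_0 ≅ Z.
  H_1: rank ker ∂_1 − rank ∂_2 = (21 − 6) − 13 = 2, and the invariant factors of ∂_2 are all 1, so H_1 ≅ Z^2.
  H_2: rank ker ∂_2 − rank ∂_3 = (14 − 13) − 0 = 1, and there is no ∂_3, so H_2 ≅ Z.

As a check, the Euler characteristic is 7 − 21 + 14 = 0, which agrees with 1 − 2 + 1 = 0.

H_0 = Z,  H_1 = Z^2,  H_2 = Z.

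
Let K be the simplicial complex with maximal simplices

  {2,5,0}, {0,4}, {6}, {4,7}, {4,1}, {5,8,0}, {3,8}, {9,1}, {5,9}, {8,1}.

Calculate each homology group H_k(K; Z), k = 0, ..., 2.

We work with the vertex ordering 0 < 1 < 2 < 3 < 4 < 5 < 6 < 7 < 8 < 9. The simplices of K, each written with vertices in increasing order, are:

  0-simplices (10): [0], [1], [2], [3], [4], [5], [6], [7], [8], [9]
  1-simplices (12): [0,2], [0,4], [0,5], [0,8], [1,4], [1,8], [1,9], [2,5], [3,8], [4,7], [5,8], [5,9]
  2-simplices (2): [0,2,5], [0,5,8]

so the chain groups are C_0 ≅ Z^10, C_1 ≅ Z^12, C_2 ≅ Z^2.

Boundary ∂_1: C_1 → C_0 sends each edge [p,q] (with p < q) to q − p. For instance
  ∂[4,7] = [7] − [4].
This gives a 10×12 integer matrix of rank 8; reducing to Smith normal form yields diagonal entries (1,1,1,1,1,1,1,1).

The boundary map ∂_2: C_2 → C_1 acts by ∂[p,q,r] = [q,r] − [p,r] + [p,q]. For instance
  ∂[0,5,8] = [5,8] − [0,8] + [0,5],
  ∂[0,2,5] = [2,5] − [0,5] + [0,2].
As a 12×2 matrix over Z this has rank 2, with invariant factors (1,1).

From H_k ≅ ker(∂_k) / im(∂_{k+1}) we obtain:

  H_0: rank C_0 − rank ∂_1 = 10 − 8 = 2, and the invariant factors of ∂_1 are all 1, so H_0 = Z^2.
  H_1: rank ker ∂_1 − rank ∂_2 = (12 − 8) − 2 = 2, and the invariant factors of ∂_2 are all 1, so H_1 = Z^2.
  H_2: rank ker ∂_2 − rank ∂_3 = (2 − 2) − 0 = 0, and there is no ∂_3, so H_2 = 0.

As a check, the Euler characteristic is 10 − 12 + 2 = 0, which agrees with 2 − 2 + 0 = 0.

H_0 = Z^2,  H_1 = Z^2,  H_2 = 0.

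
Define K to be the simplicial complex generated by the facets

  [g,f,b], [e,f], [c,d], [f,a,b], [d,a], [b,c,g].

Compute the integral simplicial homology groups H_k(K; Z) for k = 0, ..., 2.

H_0 ≅ Z,  H_1 ≅ Z,  H_2 = 0.

Order the vertices as a < b < c < d < e < f < g. Listing each simplex with vertices in this order, K has dimension 2 with simplices:

  0-simplices (7): a, b, c, d, e, f, g
  1-simplices (10): ab, ad, af, bc, bf, bg, cd, cg, ef, fg
  2-simplices (3): abf, bcg, bfg

so the chain groups are C_0 ≅ Z^7, C_1 ≅ Z^10, C_2 ≅ Z^3.

Boundary ∂_1: C_1 → C_0 is given by ∂[p,q] = [q] − [p]. For instance
  ∂cd = d − c.
As a 7×10 matrix over Z this has rank 6, with invariant factors (1,1,1,1,1,1).

Boundary ∂_2: C_2 → C_1 maps a triangle to the signed sum of its edges. For instance
  ∂abf = bf − af + ab,
  ∂bcg = cg − bg + bc.
This gives a 10×3 integer matrix of rank 3; reducing to Smith normal form yields diagonal entries (1,1,1).

Computing H_k = (kernel of ∂_k) / (image of ∂_{k+1}):

  H_0: rank C_0 − rank ∂_1 = 7 − 6 = 1, and the invariant factors of ∂_1 are all 1, so H_0 = Z.
  H_1: rank ker ∂_1 − rank ∂_2 = (10 − 6) − 3 = 1, and the invariant factors of ∂_2 are all 1, so H_1 = Z.
  H_2: rank ker ∂_2 − rank ∂_3 = (3 − 3) − 0 = 0, and there is no ∂_3, so H_2 = 0.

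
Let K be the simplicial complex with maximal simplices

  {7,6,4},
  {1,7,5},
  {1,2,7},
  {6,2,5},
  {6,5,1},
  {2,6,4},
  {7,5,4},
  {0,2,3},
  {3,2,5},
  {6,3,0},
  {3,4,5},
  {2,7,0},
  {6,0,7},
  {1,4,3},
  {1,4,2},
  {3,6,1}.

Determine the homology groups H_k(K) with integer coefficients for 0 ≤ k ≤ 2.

Take the total order 0 < 1 < 2 < 3 < 4 < 5 < 6 < 7 on the vertex set. Then K (dimension 2) consists of the simplices:

  0-simplices (8): [0], [1], [2], [3], [4], [5], [6], [7]
  1-simplices (24): (24 of them)
  2-simplices (16): [0,2,3], [0,2,7], [0,3,6], [0,6,7], [1,2,4], [1,2,7], [1,3,4], [1,3,6], [1,5,6], [1,5,7], [2,3,5], [2,4,6], [2,5,6], [3,4,5], [4,5,7], [4,6,7]

giving chain groups C_0 ≅ Z^8, C_1 ≅ Z^24, C_2 ≅ Z^16.

The boundary map ∂_1: C_1 → C_0 maps an edge to its endpoints' difference, ∂[p,q] = q − p. For instance
  ∂[1,4] = [4] − [1].
The resulting 8×24 matrix has rank 7, and its Smith normal form has invariant factors (1,1,1,1,1,1,1).

∂_2: C_2 → C_1 acts by ∂[p,q,r] = [q,r] − [p,r] + [p,q]. For instance
  ∂[1,3,6] = [3,6] − [1,6] + [1,3],
  ∂[0,2,3] = [2,3] − [0,3] + [0,2].
This gives a 24×16 integer matrix of rank 15; reducing to Smith normal form yields diagonal entries (1,1,1,1,1,1,1,1,1,1,1,1,1,1,1).

Computing H_k = (kernel of ∂_k) / (image of ∂_{k+1}):

  H_0: rank C_0 − rank ∂_1 = 8 − 7 = 1, and the invariant factors of ∂_1 are all 1, so H_0 = Z.
  H_1: rank ker ∂_1 − rank ∂_2 = (24 − 7) − 15 = 2, and the invariant factors of ∂_2 are all 1, so H_1 = Z^2.
  H_2: rank ker ∂_2 − rank ∂_3 = (16 − 15) − 0 = 1, and there is no ∂_3, so H_2 = Z.

As a check, the Euler characteristic is 8 − 24 + 16 = 0, which agrees with 1 − 2 + 1 = 0.

H_0 = Z,  H_1 = Z^2,  H_2 = Z.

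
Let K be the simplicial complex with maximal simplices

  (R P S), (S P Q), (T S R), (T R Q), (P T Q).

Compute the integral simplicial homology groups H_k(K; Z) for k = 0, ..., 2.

H_0 ≅ Z,  H_1 ≅ Z,  H_2 = 0.

Fix the vertex order P < Q < R < S < T and write every simplex with vertices in increasing order. Then dim K = 2 and the simplices of K are:

  0-simplices (5): P, Q, R, S, T
  1-simplices (10): PQ, PR, PS, PT, QR, QS, QT, RS, RT, ST
  2-simplices (5): PQS, PQT, PRS, QRT, RST

Hence C_0 ≅ Z^5, C_1 ≅ Z^10, C_2 ≅ Z^5.

Boundary ∂_1: C_1 → C_0 maps an edge to its endpoints' difference, ∂[p,q] = q − p. For instance
  ∂ST = T − S.
This gives a 5×10 integer matrix of rank 4; reducing to Smith normal form yields diagonal entries (1,1,1,1).

The boundary map ∂_2: C_2 → C_1 acts by ∂[p,q,r] = [q,r] − [p,r] + [p,q]. For instance
  ∂PQS = QS − PS + PQ,
  ∂RST = ST − RT + RS.
This gives a 10×5 integer matrix of rank 5; reducing to Smith normal form yields diagonal entries (1,1,1,1,1).

Reading off H_k = ker ∂_k / im ∂_{k+1}:

  H_0: rank C_0 − rank ∂_1 = 5 − 4 = 1, and the invariant factors of ∂_1 are all 1, so H_0 ≅ Z.
  H_1: rank ker ∂_1 − rank ∂_2 = (10 − 4) − 5 = 1, and the invariant factors of ∂_2 are all 1, so H_1 ≅ Z.
  H_2: rank ker ∂_2 − rank ∂_3 = (5 − 5) − 0 = 0, and there is no ∂_3, so H_2 ≅ 0.

As a check, the Euler characteristic is 5 − 10 + 5 = 0, which agrees with 1 − 1 + 0 = 0.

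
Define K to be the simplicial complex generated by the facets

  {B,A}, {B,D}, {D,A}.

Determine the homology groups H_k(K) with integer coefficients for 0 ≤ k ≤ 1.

H_0 = Z,  H_1 = Z.

We work with the vertex ordering A < B < D. The simplices of K, each written with vertices in increasing order, are:

  0-simplices (3): A, B, D
  1-simplices (3): AB, AD, BD

so the chain groups are C_0 ≅ Z^3, C_1 ≅ Z^3.

Boundary ∂_1: C_1 → C_0 sends each edge [p,q] (with p < q) to q − p. For instance
  ∂AD = D − A.
The 3×3 boundary matrix has rank 2 and Smith normal form diag(1,1).

Computing H_k = (kernel of ∂_k) / (image of ∂_{k+1}):

  H_0: rank C_0 − rank ∂_1 = 3 − 2 = 1, and the invariant factors of ∂_1 are all 1, so H_0 ≅ Z.
  H_1: rank ker ∂_1 − rank ∂_2 = (3 − 2) − 0 = 1, and there is no ∂_2, so H_1 ≅ Z.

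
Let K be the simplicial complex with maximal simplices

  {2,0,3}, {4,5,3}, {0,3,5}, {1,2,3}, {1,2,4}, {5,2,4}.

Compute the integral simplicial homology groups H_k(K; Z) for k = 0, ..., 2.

H_0 = Z,  H_1 = Z,  H_2 = 0.

Order the vertices as 0 < 1 < 2 < 3 < 4 < 5. Listing each simplex with vertices in this order, K has dimension 2 with simplices:

  0-simplices (6): [0], [1], [2], [3], [4], [5]
  1-simplices (12): [0,2], [0,3], [0,5], [1,2], [1,3], [1,4], [2,3], [2,4], [2,5], [3,4], [3,5], [4,5]
  2-simplices (6): [0,2,3], [0,3,5], [1,2,3], [1,2,4], [2,4,5], [3,4,5]

so the chain groups are C_0 ≅ Z^6, C_1 ≅ Z^12, C_2 ≅ Z^6.

The boundary map ∂_1: C_1 → C_0 sends each edge [p,q] (with p < q) to q − p.
The 6×12 boundary matrix has rank 5 and Smith normal form diag(1,1,1,1,1).

The boundary map ∂_2: C_2 → C_1 sends each 2-simplex [p,q,r] to [q,r] − [p,r] + [p,q]. For instance
  ∂[0,3,5] = [3,5] − [0,5] + [0,3],
  ∂[3,4,5] = [4,5] − [3,5] + [3,4].
This gives a 12×6 integer matrix of rank 6; reducing to Smith normal form yields diagonal entries (1,1,1,1,1,1).

Computing H_k = (kernel of ∂_k) / (image of ∂_{k+1}):

  H_0: rank C_0 − rank ∂_1 = 6 − 5 = 1, and the invariant factors of ∂_1 are all 1, so H_0 = Z.
  H_1: rank ker ∂_1 − rank ∂_2 = (12 − 5) − 6 = 1, and the invariant factors of ∂_2 are all 1, so H_1 = Z.
  H_2: rank ker ∂_2 − rank ∂_3 = (6 − 6) − 0 = 0, and there is no ∂_3, so H_2 = 0.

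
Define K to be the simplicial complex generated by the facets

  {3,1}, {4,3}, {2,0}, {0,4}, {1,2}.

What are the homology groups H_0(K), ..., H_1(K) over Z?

K has 5 vertices, 5 edges.
rank ∂_0 = 0, rank ∂_1 = 4 ⇒ b_0 = 5 − 0 − 4 = 1; all invariant factors of ∂_1 are 1 so no torsion. So H_0 = Z.
rank ∂_1 = 4, rank ∂_2 = 0 ⇒ b_1 = 5 − 4 − 0 = 1. So H_1 = Z.

H_0 ≅ Z,  H_1 ≅ Z.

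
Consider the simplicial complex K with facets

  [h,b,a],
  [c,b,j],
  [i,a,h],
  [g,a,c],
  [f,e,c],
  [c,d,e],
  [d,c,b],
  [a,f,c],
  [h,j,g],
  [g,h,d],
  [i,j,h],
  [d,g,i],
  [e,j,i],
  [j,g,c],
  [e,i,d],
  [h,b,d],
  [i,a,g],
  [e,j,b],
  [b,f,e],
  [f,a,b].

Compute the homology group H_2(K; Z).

Order the vertices as a < b < c < d < e < f < g < h < i < j. Listing each simplex with vertices in this order, K has dimension 2 with simplices:

  0-simplices (10): a, b, c, d, e, f, g, h, i, j
  1-simplices (30): ab, ac, af, ag, ah, ai, bc, bd, be, bf, bh, bj, cd, ce, cf, cg, cj, de, dg, dh, di, ef, ei, ej, gh, gi, gj, hi, hj, ij
  2-simplices (20): abf, abh, acf, acg, agi, ahi, bcd, bcj, bdh, bef, bej, cde, cef, cgj, dei, dgh, dgi, eij, ghj, hij

giving chain groups C_0 ≅ Z^10, C_1 ≅ Z^30, C_2 ≅ Z^20.

The boundary map ∂_1: C_1 → C_0 sends each edge [p,q] (with p < q) to q − p.
The resulting 10×30 matrix has rank 9, and its Smith normal form has invariant factors (1,1,1,1,1,1,1,1,1).

The boundary map ∂_2: C_2 → C_1 sends each 2-simplex [p,q,r] to [q,r] − [p,r] + [p,q]. For instance
  ∂cde = de − ce + cd,
  ∂ghj = hj − gj + gh.
This gives a 30×20 integer matrix of rank 20; reducing to Smith normal form yields diagonal entries (1,1,1,1,1,1,1,1,1,1,1,1,1,1,1,1,1,1,1,2).

Reading off H_k = ker ∂_k / im ∂_{k+1}:

  H_2: rank ker ∂_2 − rank ∂_3 = (20 − 20) − 0 = 0, and there is no ∂_3, so H_2 = 0.

H_2 ≅ 0.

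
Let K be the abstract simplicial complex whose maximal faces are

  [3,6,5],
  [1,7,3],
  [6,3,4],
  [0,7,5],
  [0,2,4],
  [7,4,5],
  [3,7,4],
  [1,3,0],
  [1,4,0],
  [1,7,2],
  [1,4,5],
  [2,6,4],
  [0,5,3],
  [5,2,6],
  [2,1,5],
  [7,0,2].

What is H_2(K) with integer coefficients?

We work with the vertex ordering 0 < 1 < 2 < 3 < 4 < 5 < 6 < 7. The simplices of K, each written with vertices in increasing order, are:

  0-simplices (8): [0], [1], [2], [3], [4], [5], [6], [7]
  1-simplices (24): (24 of them)
  2-simplices (16): [0,1,3], [0,1,4], [0,2,4], [0,2,7], [0,3,5], [0,5,7], [1,2,5], [1,2,7], [1,3,7], [1,4,5], [2,4,6], [2,5,6], [3,4,6], [3,4,7], [3,5,6], [4,5,7]

Hence C_0 ≅ Z^8, C_1 ≅ Z^24, C_2 ≅ Z^16.

The boundary map ∂_1: C_1 → C_0 sends each edge [p,q] (with p < q) to q − p. For instance
  ∂[5,7] = [7] − [5].
As a 8×24 matrix over Z this has rank 7, with invariant factors (1,1,1,1,1,1,1).

∂_2: C_2 → C_1 sends each 2-simplex [p,q,r] to [q,r] − [p,r] + [p,q]. For instance
  ∂[3,4,6] = [4,6] − [3,6] + [3,4],
  ∂[0,5,7] = [5,7] − [0,7] + [0,5].
The resulting 24×16 matrix has rank 15, and its Smith normal form has invariant factors (1,1,1,1,1,1,1,1,1,1,1,1,1,1,1).

Computing H_k = (kernel of ∂_k) / (image of ∂_{k+1}):

  H_2: rank ker ∂_2 − rank ∂_3 = (16 − 15) − 0 = 1, and there is no ∂_3, so H_2 = Z.

(K is a triangulation of the torus T^2.)

H_2 = Z.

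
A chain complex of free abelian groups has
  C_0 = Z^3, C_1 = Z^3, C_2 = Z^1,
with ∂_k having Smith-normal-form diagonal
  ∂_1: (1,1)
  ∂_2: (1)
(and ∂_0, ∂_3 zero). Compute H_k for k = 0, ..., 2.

H_0: b_0 = 3 − 0 − 2 = 1; torsion from ∂_1 factors > 1: none. So H_0 ≅ Z.
H_1: b_1 = 3 − 2 − 1 = 0; torsion from ∂_2 factors > 1: none. So H_1 ≅ 0.
H_2: b_2 = 1 − 1 − 0 = 0; torsion from ∂_3 factors > 1: none. So H_2 ≅ 0.

H_0 ≅ Z,  H_1 = 0,  H_2 = 0.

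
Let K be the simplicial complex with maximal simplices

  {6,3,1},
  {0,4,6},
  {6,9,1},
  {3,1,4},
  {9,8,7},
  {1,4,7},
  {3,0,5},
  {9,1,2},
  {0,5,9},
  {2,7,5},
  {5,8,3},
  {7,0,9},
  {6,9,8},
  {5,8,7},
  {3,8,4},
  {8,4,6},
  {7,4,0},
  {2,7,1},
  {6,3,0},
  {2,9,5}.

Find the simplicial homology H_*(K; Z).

Fix the vertex order 0 < 1 < 2 < 3 < 4 < 5 < 6 < 7 < 8 < 9 and write every simplex with vertices in increasing order. Then dim K = 2 and the simplices of K are:

  0-simplices (10): [0], [1], [2], [3], [4], [5], [6], [7], [8], [9]
  1-simplices (30): (30 of them)
  2-simplices (20): (20 of them)

so the chain groups are C_0 ≅ Z^10, C_1 ≅ Z^30, C_2 ≅ Z^20.

The boundary map ∂_1: C_1 → C_0 is given by ∂[p,q] = [q] − [p]. For instance
  ∂[6,8] = [8] − [6].
The 10×30 boundary matrix has rank 9 and Smith normal form diag(1,1,1,1,1,1,1,1,1).

The boundary map ∂_2: C_2 → C_1 acts by ∂[p,q,r] = [q,r] − [p,r] + [p,q]. For instance
  ∂[1,3,6] = [3,6] − [1,6] + [1,3],
  ∂[7,8,9] = [8,9] − [7,9] + [7,8].
As a 30×20 matrix over Z this has rank 20, with invariant factors (1,1,1,1,1,1,1,1,1,1,1,1,1,1,1,1,1,1,1,2).

Now H_k = ker ∂_k / im ∂_{k+1}, so:

  H_0: rank C_0 − rank ∂_1 = 10 − 9 = 1, and the invariant factors of ∂_1 are all 1, so H_0 = Z.
  H_1: rank ker ∂_1 − rank ∂_2 = (30 − 9) − 20 = 1, and ∂_2 has invariant factor 2 > 1, so H_1 = Z ⊕ Z/2.
  H_2: rank ker ∂_2 − rank ∂_3 = (20 − 20) − 0 = 0, and there is no ∂_3, so H_2 = 0.

(K is a triangulation of the Klein bottle.)

H_0 ≅ Z,  H_1 ≅ Z ⊕ Z/2,  H_2 = 0.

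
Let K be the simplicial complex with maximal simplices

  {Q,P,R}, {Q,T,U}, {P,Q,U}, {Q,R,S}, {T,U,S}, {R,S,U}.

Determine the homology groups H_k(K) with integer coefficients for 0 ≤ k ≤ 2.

Order the vertices as P < Q < R < S < T < U. Listing each simplex with vertices in this order, K has dimension 2 with simplices:

  0-simplices (6): P, Q, R, S, T, U
  1-simplices (12): PQ, PR, PU, QR, QS, QT, QU, RS, RU, ST, SU, TU
  2-simplices (6): PQR, PQU, QRS, QTU, RSU, STU

Hence C_0 ≅ Z^6, C_1 ≅ Z^12, C_2 ≅ Z^6.

The boundary map ∂_1: C_1 → C_0 sends each edge [p,q] (with p < q) to q − p. For instance
  ∂PQ = Q − P.
As a 6×12 matrix over Z this has rank 5, with invariant factors (1,1,1,1,1).

The boundary map ∂_2: C_2 → C_1 maps a triangle to the signed sum of its edges. For instance
  ∂PQU = QU − PU + PQ,
  ∂RSU = SU − RU + RS.
The 12×6 boundary matrix has rank 6 and Smith normal form diag(1,1,1,1,1,1).

From H_k ≅ ker(∂_k) / im(∂_{k+1}) we obtain:

  H_0: rank C_0 − rank ∂_1 = 6 − 5 = 1, and the invariant factors of ∂_1 are all 1, so H_0 = Z.
  H_1: rank ker ∂_1 − rank ∂_2 = (12 − 5) − 6 = 1, and the invariant factors of ∂_2 are all 1, so H_1 = Z.
  H_2: rank ker ∂_2 − rank ∂_3 = (6 − 6) − 0 = 0, and there is no ∂_3, so H_2 = 0.

H_0 = Z,  H_1 = Z,  H_2 = 0.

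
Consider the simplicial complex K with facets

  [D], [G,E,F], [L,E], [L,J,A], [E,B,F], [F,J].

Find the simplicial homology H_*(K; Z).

We work with the vertex ordering A < B < D < E < F < G < J < L. The simplices of K, each written with vertices in increasing order, are:

  0-simplices (8): A, B, D, E, F, G, J, L
  1-simplices (10): AJ, AL, BE, BF, EF, EG, EL, FG, FJ, JL
  2-simplices (3): AJL, BEF, EFG

Hence C_0 ≅ Z^8, C_1 ≅ Z^10, C_2 ≅ Z^3.

The boundary map ∂_1: C_1 → C_0 maps an edge to its endpoints' difference, ∂[p,q] = q − p.
As a 8×10 matrix over Z this has rank 6, with invariant factors (1,1,1,1,1,1).

Boundary ∂_2: C_2 → C_1 acts by ∂[p,q,r] = [q,r] − [p,r] + [p,q]. For instance
  ∂EFG = FG − EG + EF,
  ∂AJL = JL − AL + AJ.
The 10×3 boundary matrix has rank 3 and Smith normal form diag(1,1,1).

Now H_k = ker ∂_k / im ∂_{k+1}, so:

  H_0: rank C_0 − rank ∂_1 = 8 − 6 = 2, and the invariant factors of ∂_1 are all 1, so H_0 = Z^2.
  H_1: rank ker ∂_1 − rank ∂_2 = (10 − 6) − 3 = 1, and the invariant factors of ∂_2 are all 1, so H_1 = Z.
  H_2: rank ker ∂_2 − rank ∂_3 = (3 − 3) − 0 = 0, and there is no ∂_3, so H_2 = 0.

H_0 = Z^2,  H_1 = Z,  H_2 = 0.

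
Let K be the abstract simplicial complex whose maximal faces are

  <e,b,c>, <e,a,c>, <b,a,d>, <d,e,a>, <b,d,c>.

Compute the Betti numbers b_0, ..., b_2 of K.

K has 5 vertices, 10 edges, 5 triangles.
rank ∂_0 = 0, rank ∂_1 = 4 ⇒ b_0 = 5 − 0 − 4 = 1; all invariant factors of ∂_1 are 1 so no torsion. So H_0 = Z.
rank ∂_1 = 4, rank ∂_2 = 5 ⇒ b_1 = 10 − 4 − 5 = 1; all invariant factors of ∂_2 are 1 so no torsion. So H_1 = Z.
rank ∂_2 = 5, rank ∂_3 = 0 ⇒ b_2 = 5 − 5 − 0 = 0. So H_2 = 0.

b_0 = 1, b_1 = 1, b_2 = 0.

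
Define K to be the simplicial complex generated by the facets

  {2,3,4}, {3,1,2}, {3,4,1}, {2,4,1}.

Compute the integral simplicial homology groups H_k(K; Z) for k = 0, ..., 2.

H_0 ≅ Z,  H_1 = 0,  H_2 ≅ Z.

Fix the vertex order 1 < 2 < 3 < 4 and write every simplex with vertices in increasing order. Then dim K = 2 and the simplices of K are:

  0-simplices (4): [1], [2], [3], [4]
  1-simplices (6): [1,2], [1,3], [1,4], [2,3], [2,4], [3,4]
  2-simplices (4): [1,2,3], [1,2,4], [1,3,4], [2,3,4]

giving chain groups C_0 ≅ Z^4, C_1 ≅ Z^6, C_2 ≅ Z^4.

∂_1: C_1 → C_0 is given by ∂[p,q] = [q] − [p]. For instance
  ∂[1,2] = [2] − [1].
The resulting 4×6 matrix has rank 3, and its Smith normal form has invariant factors (1,1,1).

∂_2: C_2 → C_1 acts by ∂[p,q,r] = [q,r] − [p,r] + [p,q]. For instance
  ∂[1,3,4] = [3,4] − [1,4] + [1,3],
  ∂[1,2,3] = [2,3] − [1,3] + [1,2].
This gives a 6×4 integer matrix of rank 3; reducing to Smith normal form yields diagonal entries (1,1,1).

Reading off H_k = ker ∂_k / im ∂_{k+1}:

  H_0: rank C_0 − rank ∂_1 = 4 − 3 = 1, and the invariant factors of ∂_1 are all 1, so H_0 = Z.
  H_1: rank ker ∂_1 − rank ∂_2 = (6 − 3) − 3 = 0, and the invariant factors of ∂_2 are all 1, so H_1 = 0.
  H_2: rank ker ∂_2 − rank ∂_3 = (4 − 3) − 0 = 1, and there is no ∂_3, so H_2 = Z.

(K is a triangulation of the 2-sphere S^2.)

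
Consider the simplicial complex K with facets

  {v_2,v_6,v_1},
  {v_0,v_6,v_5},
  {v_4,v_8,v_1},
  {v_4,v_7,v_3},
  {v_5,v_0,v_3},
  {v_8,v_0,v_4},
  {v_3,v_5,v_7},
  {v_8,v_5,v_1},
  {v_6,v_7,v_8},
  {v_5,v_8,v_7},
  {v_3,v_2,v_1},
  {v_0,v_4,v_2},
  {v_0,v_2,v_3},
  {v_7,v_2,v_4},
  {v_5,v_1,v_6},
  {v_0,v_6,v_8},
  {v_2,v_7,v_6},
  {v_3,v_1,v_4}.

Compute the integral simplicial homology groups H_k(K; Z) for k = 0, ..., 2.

Take the total order v_0 < v_1 < v_2 < v_3 < v_4 < v_5 < v_6 < v_7 < v_8 on the vertex set. Then K (dimension 2) consists of the simplices:

  0-simplices (9): [v_0], [v_1], [v_2], [v_3], [v_4], [v_5], [v_6], [v_7], [v_8]
  1-simplices (27): (27 of them)
  2-simplices (18): (18 of them)

Hence C_0 ≅ Z^9, C_1 ≅ Z^27, C_2 ≅ Z^18.

Boundary ∂_1: C_1 → C_0 sends each edge [p,q] (with p < q) to q − p. For instance
  ∂[v_6,v_7] = [v_7] − [v_6].
The 9×27 boundary matrix has rank 8 and Smith normal form diag(1,1,1,1,1,1,1,1).

Boundary ∂_2: C_2 → C_1 acts by ∂[p,q,r] = [q,r] − [p,r] + [p,q]. For instance
  ∂[v_1,v_5,v_6] = [v_5,v_6] − [v_1,v_6] + [v_1,v_5],
  ∂[v_0,v_5,v_6] = [v_5,v_6] − [v_0,v_6] + [v_0,v_5].
This gives a 27×18 integer matrix of rank 18; reducing to Smith normal form yields diagonal entries (1,1,1,1,1,1,1,1,1,1,1,1,1,1,1,1,1,2).

Reading off H_k = ker ∂_k / im ∂_{k+1}:

  H_0: rank C_0 − rank ∂_1 = 9 − 8 = 1, and the invariant factors of ∂_1 are all 1, so H_0 ≅ Z.
  H_1: rank ker ∂_1 − rank ∂_2 = (27 − 8) − 18 = 1, and ∂_2 has invariant factor 2 > 1, so H_1 ≅ Z ⊕ Z_2.
  H_2: rank ker ∂_2 − rank ∂_3 = (18 − 18) − 0 = 0, and there is no ∂_3, so H_2 ≅ 0.

H_0 ≅ Z,  H_1 ≅ Z ⊕ Z_2,  H_2 = 0.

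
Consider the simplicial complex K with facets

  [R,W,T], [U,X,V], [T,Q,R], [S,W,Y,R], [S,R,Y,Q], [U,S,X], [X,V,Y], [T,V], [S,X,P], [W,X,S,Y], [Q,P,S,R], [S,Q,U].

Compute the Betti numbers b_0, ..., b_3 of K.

b_0 = 1, b_1 = 1, b_2 = 0, b_3 = 0.

Order the vertices as P < Q < R < S < T < U < V < W < X < Y. Listing each simplex with vertices in this order, K has dimension 3 with simplices:

  0-simplices (10): P, Q, R, S, T, U, V, W, X, Y
  1-simplices (26): PQ, PR, PS, PX, QR, QS, QT, QU, QY, RS, RT, RW, RY, SU, SW, SX, SY, TV, TW, UV, UX, VX, VY, WX, WY, XY
  2-simplices (20): PQR, PQS, PRS, PSX, QRS, QRT, QRY, QSU, QSY, RSW, RSY, RTW, RWY, SUX, SWX, SWY, SXY, UVX, VXY, WXY
  3-simplices (4): PQRS, QRSY, RSWY, SWXY

giving chain groups C_0 ≅ Z^10, C_1 ≅ Z^26, C_2 ≅ Z^20, C_3 ≅ Z^4.

∂_1: C_1 → C_0 maps an edge to its endpoints' difference, ∂[p,q] = q − p.
The 10×26 boundary matrix has rank 9 and Smith normal form diag(1,1,1,1,1,1,1,1,1).

Boundary ∂_2: C_2 → C_1 acts by ∂[p,q,r] = [q,r] − [p,r] + [p,q]. For instance
  ∂PQR = QR − PR + PQ,
  ∂QRS = RS − QS + QR.
The resulting 26×20 matrix has rank 16, and its Smith normal form has invariant factors (1,1,1,1,1,1,1,1,1,1,1,1,1,1,1,1).

Boundary ∂_3: C_3 → C_2 sends each 3-simplex σ to the alternating sum Σ_i (−1)^i (σ with its i-th vertex removed). For instance
  ∂RSWY = SWY − RWY + RSY − RSW,
  ∂QRSY = RSY − QSY + QRY − QRS.
The resulting 20×4 matrix has rank 4, and its Smith normal form has invariant factors (1,1,1,1).

Computing H_k = (kernel of ∂_k) / (image of ∂_{k+1}):

  H_0: rank C_0 − rank ∂_1 = 10 − 9 = 1, and the invariant factors of ∂_1 are all 1, so H_0 ≅ Z.
  H_1: rank ker ∂_1 − rank ∂_2 = (26 − 9) − 16 = 1, and the invariant factors of ∂_2 are all 1, so H_1 ≅ Z.
  H_2: rank ker ∂_2 − rank ∂_3 = (20 − 16) − 4 = 0, and the invariant factors of ∂_3 are all 1, so H_2 ≅ 0.
  H_3: rank ker ∂_3 − rank ∂_4 = (4 − 4) − 0 = 0, and there is no ∂_4, so H_3 ≅ 0.

Hence the Betti numbers are b_0 = 1, b_1 = 1, b_2 = 0, b_3 = 0.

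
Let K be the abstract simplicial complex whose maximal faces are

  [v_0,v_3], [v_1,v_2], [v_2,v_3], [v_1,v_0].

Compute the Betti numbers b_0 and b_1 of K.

b_0 = 1, b_1 = 1.

We work with the vertex ordering v_0 < v_1 < v_2 < v_3. The simplices of K, each written with vertices in increasing order, are:

  0-simplices (4): [v_0], [v_1], [v_2], [v_3]
  1-simplices (4): [v_0,v_1], [v_0,v_3], [v_1,v_2], [v_2,v_3]

giving chain groups C_0 ≅ Z^4, C_1 ≅ Z^4.

Boundary ∂_1: C_1 → C_0 is given by ∂[p,q] = [q] − [p].
As a 4×4 matrix over Z this has rank 3, with invariant factors (1,1,1).

From H_k ≅ ker(∂_k) / im(∂_{k+1}) we obtain:

  H_0: rank C_0 − rank ∂_1 = 4 − 3 = 1, and the invariant factors of ∂_1 are all 1, so H_0 = Z.
  H_1: rank ker ∂_1 − rank ∂_2 = (4 − 3) − 0 = 1, and there is no ∂_2, so H_1 = Z.

As a check, the Euler characteristic is 4 − 4 = 0, which agrees with 1 − 1 = 0.

Hence the Betti numbers are b_0 = 1, b_1 = 1.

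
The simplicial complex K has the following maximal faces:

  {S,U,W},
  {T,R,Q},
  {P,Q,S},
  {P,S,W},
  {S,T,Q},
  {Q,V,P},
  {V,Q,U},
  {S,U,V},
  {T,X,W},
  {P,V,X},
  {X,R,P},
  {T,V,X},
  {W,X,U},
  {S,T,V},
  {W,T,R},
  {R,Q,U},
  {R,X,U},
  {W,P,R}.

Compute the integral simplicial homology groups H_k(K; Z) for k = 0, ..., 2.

H_0 = Z,  H_1 = Z × Z/2,  H_2 = 0.

We work with the vertex ordering P < Q < R < S < T < U < V < W < X. The simplices of K, each written with vertices in increasing order, are:

  0-simplices (9): P, Q, R, S, T, U, V, W, X
  1-simplices (27): PQ, PR, PS, PV, PW, PX, QR, QS, QT, QU, QV, RT, RU, RW, RX, ST, SU, SV, SW, TV, TW, TX, UV, UW, UX, VX, WX
  2-simplices (18): PQS, PQV, PRW, PRX, PSW, PVX, QRT, QRU, QST, QUV, RTW, RUX, STV, SUV, SUW, TVX, TWX, UWX

Hence C_0 ≅ Z^9, C_1 ≅ Z^27, C_2 ≅ Z^18.

Boundary ∂_1: C_1 → C_0 maps an edge to its endpoints' difference, ∂[p,q] = q − p. For instance
  ∂TV = V − T.
As a 9×27 matrix over Z this has rank 8, with invariant factors (1,1,1,1,1,1,1,1).

Boundary ∂_2: C_2 → C_1 sends each 2-simplex [p,q,r] to [q,r] − [p,r] + [p,q]. For instance
  ∂PSW = SW − PW + PS,
  ∂SUW = UW − SW + SU.
As a 27×18 matrix over Z this has rank 18, with invariant factors (1,1,1,1,1,1,1,1,1,1,1,1,1,1,1,1,1,2).

Now H_k = ker ∂_k / im ∂_{k+1}, so:

  H_0: rank C_0 − rank ∂_1 = 9 − 8 = 1, and the invariant factors of ∂_1 are all 1, so H_0 = Z.
  H_1: rank ker ∂_1 − rank ∂_2 = (27 − 8) − 18 = 1, and ∂_2 has invariant factor 2 > 1, so H_1 = Z × Z/2.
  H_2: rank ker ∂_2 − rank ∂_3 = (18 − 18) − 0 = 0, and there is no ∂_3, so H_2 = 0.

As a check, the Euler characteristic is 9 − 27 + 18 = 0, which agrees with 1 − 1 + 0 = 0.
(K is a triangulation of the Klein bottle.)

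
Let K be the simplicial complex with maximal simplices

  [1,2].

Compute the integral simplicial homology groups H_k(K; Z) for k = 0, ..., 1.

H_0 = Z,  H_1 = 0.

K has 2 vertices, 1 edge.
rank ∂_0 = 0, rank ∂_1 = 1 ⇒ b_0 = 2 − 0 − 1 = 1; all invariant factors of ∂_1 are 1 so no torsion. So H_0 ≅ Z.
rank ∂_1 = 1, rank ∂_2 = 0 ⇒ b_1 = 1 − 1 − 0 = 0. So H_1 ≅ 0.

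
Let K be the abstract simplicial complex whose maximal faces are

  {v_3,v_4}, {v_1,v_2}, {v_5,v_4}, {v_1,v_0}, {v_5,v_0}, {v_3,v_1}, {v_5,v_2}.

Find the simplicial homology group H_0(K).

We work with the vertex ordering v_0 < v_1 < v_2 < v_3 < v_4 < v_5. The simplices of K, each written with vertices in increasing order, are:

  0-simplices (6): [v_0], [v_1], [v_2], [v_3], [v_4], [v_5]
  1-simplices (7): [v_0,v_1], [v_0,v_5], [v_1,v_2], [v_1,v_3], [v_2,v_5], [v_3,v_4], [v_4,v_5]

Hence C_0 ≅ Z^6, C_1 ≅ Z^7.

∂_1: C_1 → C_0 sends each edge [p,q] (with p < q) to q − p.
This gives a 6×7 integer matrix of rank 5; reducing to Smith normal form yields diagonal entries (1,1,1,1,1).

Now H_k = ker ∂_k / im ∂_{k+1}, so:

  H_0: rank C_0 − rank ∂_1 = 6 − 5 = 1, and the invariant factors of ∂_1 are all 1, so H_0 ≅ Z.

H_0 = Z.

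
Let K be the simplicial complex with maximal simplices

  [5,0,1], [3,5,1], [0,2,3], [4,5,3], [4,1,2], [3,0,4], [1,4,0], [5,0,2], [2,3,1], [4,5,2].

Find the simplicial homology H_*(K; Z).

We work with the vertex ordering 0 < 1 < 2 < 3 < 4 < 5. The simplices of K, each written with vertices in increasing order, are:

  0-simplices (6): [0], [1], [2], [3], [4], [5]
  1-simplices (15): [0,1], [0,2], [0,3], [0,4], [0,5], [1,2], [1,3], [1,4], [1,5], [2,3], [2,4], [2,5], [3,4], [3,5], [4,5]
  2-simplices (10): [0,1,4], [0,1,5], [0,2,3], [0,2,5], [0,3,4], [1,2,3], [1,2,4], [1,3,5], [2,4,5], [3,4,5]

so the chain groups are C_0 ≅ Z^6, C_1 ≅ Z^15, C_2 ≅ Z^10.

Boundary ∂_1: C_1 → C_0 maps an edge to its endpoints' difference, ∂[p,q] = q − p. For instance
  ∂[4,5] = [5] − [4].
This gives a 6×15 integer matrix of rank 5; reducing to Smith normal form yields diagonal entries (1,1,1,1,1).

∂_2: C_2 → C_1 acts by ∂[p,q,r] = [q,r] − [p,r] + [p,q]. For instance
  ∂[0,1,4] = [1,4] − [0,4] + [0,1],
  ∂[1,3,5] = [3,5] − [1,5] + [1,3].
As a 15×10 matrix over Z this has rank 10, with invariant factors (1,1,1,1,1,1,1,1,1,2).

Reading off H_k = ker ∂_k / im ∂_{k+1}:

  H_0: rank C_0 − rank ∂_1 = 6 − 5 = 1, and the invariant factors of ∂_1 are all 1, so H_0 = Z.
  H_1: rank ker ∂_1 − rank ∂_2 = (15 − 5) − 10 = 0, and ∂_2 has invariant factor 2 > 1, so H_1 = Z/2.
  H_2: rank ker ∂_2 − rank ∂_3 = (10 − 10) − 0 = 0, and there is no ∂_3, so H_2 = 0.

H_0 ≅ Z,  H_1 ≅ Z/2,  H_2 = 0.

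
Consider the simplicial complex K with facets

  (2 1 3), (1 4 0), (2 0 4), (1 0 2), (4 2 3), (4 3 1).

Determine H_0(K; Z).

We work with the vertex ordering 0 < 1 < 2 < 3 < 4. The simplices of K, each written with vertices in increasing order, are:

  0-simplices (5): [0], [1], [2], [3], [4]
  1-simplices (9): [0,1], [0,2], [0,4], [1,2], [1,3], [1,4], [2,3], [2,4], [3,4]
  2-simplices (6): [0,1,2], [0,1,4], [0,2,4], [1,2,3], [1,3,4], [2,3,4]

giving chain groups C_0 ≅ Z^5, C_1 ≅ Z^9, C_2 ≅ Z^6.

∂_1: C_1 → C_0 is given by ∂[p,q] = [q] − [p].
As a 5×9 matrix over Z this has rank 4, with invariant factors (1,1,1,1).

Boundary ∂_2: C_2 → C_1 acts by ∂[p,q,r] = [q,r] − [p,r] + [p,q]. For instance
  ∂[0,1,4] = [1,4] − [0,4] + [0,1],
  ∂[1,3,4] = [3,4] − [1,4] + [1,3].
The 9×6 boundary matrix has rank 5 and Smith normal form diag(1,1,1,1,1).

Computing H_k = (kernel of ∂_k) / (image of ∂_{k+1}):

  H_0: rank C_0 − rank ∂_1 = 5 − 4 = 1, and the invariant factors of ∂_1 are all 1, so H_0 = Z.

H_0 ≅ Z.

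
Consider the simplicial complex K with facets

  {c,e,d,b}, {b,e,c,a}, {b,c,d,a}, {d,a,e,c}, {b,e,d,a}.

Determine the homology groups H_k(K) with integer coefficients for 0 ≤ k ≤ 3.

H_0 = Z,  H_1 = 0,  H_2 = 0,  H_3 = Z.

Take the total order a < b < c < d < e on the vertex set. Then K (dimension 3) consists of the simplices:

  0-simplices (5): a, b, c, d, e
  1-simplices (10): ab, ac, ad, ae, bc, bd, be, cd, ce, de
  2-simplices (10): abc, abd, abe, acd, ace, ade, bcd, bce, bde, cde
  3-simplices (5): abcd, abce, abde, acde, bcde

Hence C_0 ≅ Z^5, C_1 ≅ Z^10, C_2 ≅ Z^10, C_3 ≅ Z^5.

Boundary ∂_1: C_1 → C_0 is given by ∂[p,q] = [q] − [p]. For instance
  ∂de = e − d.
The resulting 5×10 matrix has rank 4, and its Smith normal form has invariant factors (1,1,1,1).

The boundary map ∂_2: C_2 → C_1 maps a triangle to the signed sum of its edges. For instance
  ∂abe = be − ae + ab,
  ∂acd = cd − ad + ac.
The 10×10 boundary matrix has rank 6 and Smith normal form diag(1,1,1,1,1,1).

The boundary map ∂_3: C_3 → C_2 sends each 3-simplex σ to the alternating sum Σ_i (−1)^i (σ with its i-th vertex removed). For instance
  ∂acde = cde − ade + ace − acd,
  ∂abce = bce − ace + abe − abc.
As a 10×5 matrix over Z this has rank 4, with invariant factors (1,1,1,1).

Reading off H_k = ker ∂_k / im ∂_{k+1}:

  H_0: rank C_0 − rank ∂_1 = 5 − 4 = 1, and the invariant factors of ∂_1 are all 1, so H_0 ≅ Z.
  H_1: rank ker ∂_1 − rank ∂_2 = (10 − 4) − 6 = 0, and the invariant factors of ∂_2 are all 1, so H_1 ≅ 0.
  H_2: rank ker ∂_2 − rank ∂_3 = (10 − 6) − 4 = 0, and the invariant factors of ∂_3 are all 1, so H_2 ≅ 0.
  H_3: rank ker ∂_3 − rank ∂_4 = (5 − 4) − 0 = 1, and there is no ∂_4, so H_3 ≅ Z.

(K is a triangulation of the 3-sphere S^3.)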